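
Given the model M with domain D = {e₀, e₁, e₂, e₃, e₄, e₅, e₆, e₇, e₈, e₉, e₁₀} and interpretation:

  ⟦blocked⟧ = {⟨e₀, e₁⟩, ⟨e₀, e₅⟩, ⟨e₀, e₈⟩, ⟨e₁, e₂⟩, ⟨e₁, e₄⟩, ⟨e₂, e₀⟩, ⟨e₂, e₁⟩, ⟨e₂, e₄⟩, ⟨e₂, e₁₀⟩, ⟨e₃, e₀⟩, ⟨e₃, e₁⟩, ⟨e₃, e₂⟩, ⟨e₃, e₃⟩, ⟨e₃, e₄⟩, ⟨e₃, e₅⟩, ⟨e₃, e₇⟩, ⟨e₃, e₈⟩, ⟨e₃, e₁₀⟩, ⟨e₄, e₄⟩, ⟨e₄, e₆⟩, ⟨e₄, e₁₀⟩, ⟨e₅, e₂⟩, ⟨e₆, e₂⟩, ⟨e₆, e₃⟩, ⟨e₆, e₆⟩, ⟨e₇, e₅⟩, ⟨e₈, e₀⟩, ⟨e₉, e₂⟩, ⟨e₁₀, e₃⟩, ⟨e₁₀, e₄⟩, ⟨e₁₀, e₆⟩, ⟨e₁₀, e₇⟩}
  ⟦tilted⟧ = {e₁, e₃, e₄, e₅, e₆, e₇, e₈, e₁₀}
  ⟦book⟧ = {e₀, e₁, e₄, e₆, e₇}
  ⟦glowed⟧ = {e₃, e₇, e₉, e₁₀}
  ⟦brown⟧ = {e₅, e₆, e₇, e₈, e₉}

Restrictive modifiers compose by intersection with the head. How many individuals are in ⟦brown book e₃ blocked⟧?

1

⟦e₃ blocked⟧ = {x : ⟨e₃, x⟩ ∈ ⟦blocked⟧} = {e₀, e₁, e₂, e₃, e₄, e₅, e₇, e₈, e₁₀}
⟦book⟧ = {e₀, e₁, e₄, e₆, e₇}
… ∩ ⟦e₃ blocked⟧ = {e₀, e₁, e₄, e₆, e₇} ∩ {e₀, e₁, e₂, e₃, e₄, e₅, e₇, e₈, e₁₀} = {e₀, e₁, e₄, e₇}
… ∩ ⟦brown⟧ = {e₀, e₁, e₄, e₇} ∩ {e₅, e₆, e₇, e₈, e₉} = {e₇}
⟦brown book e₃ blocked⟧ = {e₇}, so the cardinality is 1.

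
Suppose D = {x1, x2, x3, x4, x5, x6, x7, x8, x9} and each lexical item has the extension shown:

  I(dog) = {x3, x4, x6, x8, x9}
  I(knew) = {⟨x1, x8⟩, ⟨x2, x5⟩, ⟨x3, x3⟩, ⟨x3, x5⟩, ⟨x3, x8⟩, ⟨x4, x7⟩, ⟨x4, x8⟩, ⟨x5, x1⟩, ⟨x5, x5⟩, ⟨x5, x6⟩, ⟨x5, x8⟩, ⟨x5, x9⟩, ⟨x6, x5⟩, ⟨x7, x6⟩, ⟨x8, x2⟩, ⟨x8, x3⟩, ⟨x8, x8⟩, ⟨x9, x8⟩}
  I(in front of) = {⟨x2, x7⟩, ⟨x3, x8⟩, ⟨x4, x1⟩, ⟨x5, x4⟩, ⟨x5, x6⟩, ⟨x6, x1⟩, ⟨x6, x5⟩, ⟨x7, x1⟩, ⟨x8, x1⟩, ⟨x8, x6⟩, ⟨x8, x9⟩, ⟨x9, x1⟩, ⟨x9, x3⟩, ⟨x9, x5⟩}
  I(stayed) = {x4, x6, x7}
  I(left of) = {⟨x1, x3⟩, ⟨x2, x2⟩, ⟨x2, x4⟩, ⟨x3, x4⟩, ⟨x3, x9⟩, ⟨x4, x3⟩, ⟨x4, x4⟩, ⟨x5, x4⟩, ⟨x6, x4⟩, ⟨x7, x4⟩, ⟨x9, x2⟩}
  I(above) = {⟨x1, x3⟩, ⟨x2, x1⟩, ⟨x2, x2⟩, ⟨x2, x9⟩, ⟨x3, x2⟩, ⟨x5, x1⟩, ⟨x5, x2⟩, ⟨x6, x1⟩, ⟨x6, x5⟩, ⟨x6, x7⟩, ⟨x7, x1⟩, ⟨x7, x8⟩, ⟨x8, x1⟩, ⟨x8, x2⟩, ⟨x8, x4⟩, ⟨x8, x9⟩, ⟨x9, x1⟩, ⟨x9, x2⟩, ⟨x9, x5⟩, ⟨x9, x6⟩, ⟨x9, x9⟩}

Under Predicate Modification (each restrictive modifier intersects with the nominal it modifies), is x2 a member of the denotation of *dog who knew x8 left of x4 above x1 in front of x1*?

no

⟦who knew x8⟧ = {x : ⟨x, x8⟩ ∈ ⟦knew⟧} = {x1, x3, x4, x5, x8, x9}
⟦left of x4⟧ = {x : ⟨x, x4⟩ ∈ ⟦left of⟧} = {x2, x3, x4, x5, x6, x7}
⟦above x1⟧ = {x : ⟨x, x1⟩ ∈ ⟦above⟧} = {x2, x5, x6, x7, x8, x9}
⟦in front of x1⟧ = {x : ⟨x, x1⟩ ∈ ⟦in front of⟧} = {x4, x6, x7, x8, x9}
⟦dog⟧ = {x3, x4, x6, x8, x9}
… ∩ ⟦who knew x8⟧ = {x3, x4, x6, x8, x9} ∩ {x1, x3, x4, x5, x8, x9} = {x3, x4, x8, x9}
… ∩ ⟦left of x4⟧ = {x3, x4, x8, x9} ∩ {x2, x3, x4, x5, x6, x7} = {x3, x4}
… ∩ ⟦above x1⟧ = {x3, x4} ∩ {x2, x5, x6, x7, x8, x9} = ∅
… ∩ ⟦in front of x1⟧ = ∅ ∩ {x4, x6, x7, x8, x9} = ∅
⟦dog who knew x8 left of x4 above x1 in front of x1⟧ = ∅; x2 ∉ this set.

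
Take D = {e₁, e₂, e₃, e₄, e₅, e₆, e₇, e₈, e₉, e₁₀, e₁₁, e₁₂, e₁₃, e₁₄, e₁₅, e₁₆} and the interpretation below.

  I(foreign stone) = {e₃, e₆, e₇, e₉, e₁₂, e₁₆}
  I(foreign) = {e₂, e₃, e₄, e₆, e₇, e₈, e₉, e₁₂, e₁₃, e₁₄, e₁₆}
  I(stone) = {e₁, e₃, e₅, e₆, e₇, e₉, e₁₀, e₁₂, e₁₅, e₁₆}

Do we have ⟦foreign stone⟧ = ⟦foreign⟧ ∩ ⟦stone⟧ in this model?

yes

⟦foreign⟧ ∩ ⟦stone⟧ = {e₂, e₃, e₄, e₆, e₇, e₈, e₉, e₁₂, e₁₃, e₁₄, e₁₆} ∩ {e₁, e₃, e₅, e₆, e₇, e₉, e₁₀, e₁₂, e₁₅, e₁₆} = {e₃, e₆, e₇, e₉, e₁₂, e₁₆}
Observed ⟦foreign stone⟧ = {e₃, e₆, e₇, e₉, e₁₂, e₁₆}.
These coincide, so the modifier is intersective here.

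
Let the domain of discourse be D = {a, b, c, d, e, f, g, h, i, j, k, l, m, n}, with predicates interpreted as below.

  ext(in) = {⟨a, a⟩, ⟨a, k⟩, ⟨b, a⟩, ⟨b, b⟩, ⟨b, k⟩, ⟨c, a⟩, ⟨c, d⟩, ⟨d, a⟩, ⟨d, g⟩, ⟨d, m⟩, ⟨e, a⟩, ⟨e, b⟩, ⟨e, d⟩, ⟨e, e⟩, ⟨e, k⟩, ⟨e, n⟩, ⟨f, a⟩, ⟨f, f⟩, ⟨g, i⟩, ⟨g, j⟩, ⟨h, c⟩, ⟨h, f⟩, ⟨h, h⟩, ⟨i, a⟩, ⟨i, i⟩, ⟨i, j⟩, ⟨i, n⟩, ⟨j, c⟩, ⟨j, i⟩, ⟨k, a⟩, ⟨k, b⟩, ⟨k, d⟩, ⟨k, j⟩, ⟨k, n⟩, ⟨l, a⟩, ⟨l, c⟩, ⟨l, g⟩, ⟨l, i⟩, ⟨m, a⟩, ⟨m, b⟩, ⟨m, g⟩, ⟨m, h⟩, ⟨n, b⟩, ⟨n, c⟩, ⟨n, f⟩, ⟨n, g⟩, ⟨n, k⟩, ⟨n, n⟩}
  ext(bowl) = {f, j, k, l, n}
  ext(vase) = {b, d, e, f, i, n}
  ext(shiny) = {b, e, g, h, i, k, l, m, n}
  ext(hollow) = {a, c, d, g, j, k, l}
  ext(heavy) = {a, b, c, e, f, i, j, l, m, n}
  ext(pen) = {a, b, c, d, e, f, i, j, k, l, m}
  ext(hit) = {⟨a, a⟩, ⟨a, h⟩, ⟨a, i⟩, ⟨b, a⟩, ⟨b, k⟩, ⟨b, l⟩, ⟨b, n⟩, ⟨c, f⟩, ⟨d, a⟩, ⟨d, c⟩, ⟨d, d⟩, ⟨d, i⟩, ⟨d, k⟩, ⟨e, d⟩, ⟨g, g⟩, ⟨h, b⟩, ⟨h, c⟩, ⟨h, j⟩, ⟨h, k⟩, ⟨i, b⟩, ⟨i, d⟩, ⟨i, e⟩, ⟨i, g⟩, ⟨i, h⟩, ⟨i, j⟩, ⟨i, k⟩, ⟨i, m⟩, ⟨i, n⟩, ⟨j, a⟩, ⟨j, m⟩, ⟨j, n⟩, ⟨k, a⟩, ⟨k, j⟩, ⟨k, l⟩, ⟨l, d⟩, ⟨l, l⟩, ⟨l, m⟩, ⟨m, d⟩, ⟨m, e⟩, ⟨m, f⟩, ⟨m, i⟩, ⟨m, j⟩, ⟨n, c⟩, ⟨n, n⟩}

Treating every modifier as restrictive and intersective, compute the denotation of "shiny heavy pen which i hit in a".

⟦which i hit⟧ = {x : ⟨i, x⟩ ∈ ⟦hit⟧} = {b, d, e, g, h, j, k, m, n}
⟦in a⟧ = {x : ⟨x, a⟩ ∈ ⟦in⟧} = {a, b, c, d, e, f, i, k, l, m}
⟦pen⟧ = {a, b, c, d, e, f, i, j, k, l, m}
… ∩ ⟦which i hit⟧ = {a, b, c, d, e, f, i, j, k, l, m} ∩ {b, d, e, g, h, j, k, m, n} = {b, d, e, j, k, m}
… ∩ ⟦in a⟧ = {b, d, e, j, k, m} ∩ {a, b, c, d, e, f, i, k, l, m} = {b, d, e, k, m}
… ∩ ⟦shiny⟧ = {b, d, e, k, m} ∩ {b, e, g, h, i, k, l, m, n} = {b, e, k, m}
… ∩ ⟦heavy⟧ = {b, e, k, m} ∩ {a, b, c, e, f, i, j, l, m, n} = {b, e, m}
So ⟦shiny heavy pen which i hit in a⟧ = {b, e, m}.

{b, e, m}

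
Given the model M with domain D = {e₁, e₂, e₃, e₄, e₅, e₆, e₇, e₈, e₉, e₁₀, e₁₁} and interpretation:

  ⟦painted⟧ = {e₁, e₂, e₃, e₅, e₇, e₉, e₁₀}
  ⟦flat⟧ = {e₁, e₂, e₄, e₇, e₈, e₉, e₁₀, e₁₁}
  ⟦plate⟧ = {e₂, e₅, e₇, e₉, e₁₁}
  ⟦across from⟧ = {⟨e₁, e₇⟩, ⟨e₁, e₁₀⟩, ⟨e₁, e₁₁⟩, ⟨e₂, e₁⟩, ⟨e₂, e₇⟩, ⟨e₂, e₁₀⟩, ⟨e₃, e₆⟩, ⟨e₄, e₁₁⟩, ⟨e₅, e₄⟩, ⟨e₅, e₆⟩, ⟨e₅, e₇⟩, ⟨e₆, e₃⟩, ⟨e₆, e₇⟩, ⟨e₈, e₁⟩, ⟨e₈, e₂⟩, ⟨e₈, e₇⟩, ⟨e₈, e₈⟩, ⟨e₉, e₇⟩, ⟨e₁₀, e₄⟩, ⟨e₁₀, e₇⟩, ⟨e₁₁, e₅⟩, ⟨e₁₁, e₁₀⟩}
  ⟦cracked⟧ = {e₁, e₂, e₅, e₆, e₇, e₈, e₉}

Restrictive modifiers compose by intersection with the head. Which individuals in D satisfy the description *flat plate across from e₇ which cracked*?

⟦across from e₇⟧ = {x : ⟨x, e₇⟩ ∈ ⟦across from⟧} = {e₁, e₂, e₅, e₆, e₈, e₉, e₁₀}
⟦which cracked⟧ = ⟦cracked⟧ = {e₁, e₂, e₅, e₆, e₇, e₈, e₉}
⟦plate⟧ = {e₂, e₅, e₇, e₉, e₁₁}
… ∩ ⟦across from e₇⟧ = {e₂, e₅, e₇, e₉, e₁₁} ∩ {e₁, e₂, e₅, e₆, e₈, e₉, e₁₀} = {e₂, e₅, e₉}
… ∩ ⟦which cracked⟧ = {e₂, e₅, e₉} ∩ {e₁, e₂, e₅, e₆, e₇, e₈, e₉} = {e₂, e₅, e₉}
… ∩ ⟦flat⟧ = {e₂, e₅, e₉} ∩ {e₁, e₂, e₄, e₇, e₈, e₉, e₁₀, e₁₁} = {e₂, e₉}
So ⟦flat plate across from e₇ which cracked⟧ = {e₂, e₉}.

{e₂, e₉}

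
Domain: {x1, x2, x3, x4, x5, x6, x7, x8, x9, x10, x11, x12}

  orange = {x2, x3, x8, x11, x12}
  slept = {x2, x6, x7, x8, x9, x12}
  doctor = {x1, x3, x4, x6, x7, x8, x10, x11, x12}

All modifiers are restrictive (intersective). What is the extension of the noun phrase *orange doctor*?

⟦doctor⟧ = {x1, x3, x4, x6, x7, x8, x10, x11, x12}
… ∩ ⟦orange⟧ = {x1, x3, x4, x6, x7, x8, x10, x11, x12} ∩ {x2, x3, x8, x11, x12} = {x3, x8, x11, x12}
So ⟦orange doctor⟧ = {x3, x8, x11, x12}.

{x3, x8, x11, x12}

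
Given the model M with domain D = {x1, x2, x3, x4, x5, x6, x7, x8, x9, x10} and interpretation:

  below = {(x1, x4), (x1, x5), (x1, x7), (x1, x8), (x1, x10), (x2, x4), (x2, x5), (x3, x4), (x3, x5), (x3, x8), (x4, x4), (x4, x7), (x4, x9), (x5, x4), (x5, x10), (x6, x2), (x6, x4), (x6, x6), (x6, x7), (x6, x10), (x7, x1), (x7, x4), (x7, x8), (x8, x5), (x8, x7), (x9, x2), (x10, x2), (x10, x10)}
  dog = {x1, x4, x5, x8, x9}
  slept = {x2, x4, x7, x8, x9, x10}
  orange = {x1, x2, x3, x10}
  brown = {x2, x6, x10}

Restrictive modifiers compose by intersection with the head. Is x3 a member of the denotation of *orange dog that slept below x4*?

no

⟦that slept⟧ = ⟦slept⟧ = {x2, x4, x7, x8, x9, x10}
⟦below x4⟧ = {x : ⟨x, x4⟩ ∈ ⟦below⟧} = {x1, x2, x3, x4, x5, x6, x7}
⟦dog⟧ = {x1, x4, x5, x8, x9}
… ∩ ⟦that slept⟧ = {x1, x4, x5, x8, x9} ∩ {x2, x4, x7, x8, x9, x10} = {x4, x8, x9}
… ∩ ⟦below x4⟧ = {x4, x8, x9} ∩ {x1, x2, x3, x4, x5, x6, x7} = {x4}
… ∩ ⟦orange⟧ = {x4} ∩ {x1, x2, x3, x10} = ∅
⟦orange dog that slept below x4⟧ = ∅; x3 ∉ this set.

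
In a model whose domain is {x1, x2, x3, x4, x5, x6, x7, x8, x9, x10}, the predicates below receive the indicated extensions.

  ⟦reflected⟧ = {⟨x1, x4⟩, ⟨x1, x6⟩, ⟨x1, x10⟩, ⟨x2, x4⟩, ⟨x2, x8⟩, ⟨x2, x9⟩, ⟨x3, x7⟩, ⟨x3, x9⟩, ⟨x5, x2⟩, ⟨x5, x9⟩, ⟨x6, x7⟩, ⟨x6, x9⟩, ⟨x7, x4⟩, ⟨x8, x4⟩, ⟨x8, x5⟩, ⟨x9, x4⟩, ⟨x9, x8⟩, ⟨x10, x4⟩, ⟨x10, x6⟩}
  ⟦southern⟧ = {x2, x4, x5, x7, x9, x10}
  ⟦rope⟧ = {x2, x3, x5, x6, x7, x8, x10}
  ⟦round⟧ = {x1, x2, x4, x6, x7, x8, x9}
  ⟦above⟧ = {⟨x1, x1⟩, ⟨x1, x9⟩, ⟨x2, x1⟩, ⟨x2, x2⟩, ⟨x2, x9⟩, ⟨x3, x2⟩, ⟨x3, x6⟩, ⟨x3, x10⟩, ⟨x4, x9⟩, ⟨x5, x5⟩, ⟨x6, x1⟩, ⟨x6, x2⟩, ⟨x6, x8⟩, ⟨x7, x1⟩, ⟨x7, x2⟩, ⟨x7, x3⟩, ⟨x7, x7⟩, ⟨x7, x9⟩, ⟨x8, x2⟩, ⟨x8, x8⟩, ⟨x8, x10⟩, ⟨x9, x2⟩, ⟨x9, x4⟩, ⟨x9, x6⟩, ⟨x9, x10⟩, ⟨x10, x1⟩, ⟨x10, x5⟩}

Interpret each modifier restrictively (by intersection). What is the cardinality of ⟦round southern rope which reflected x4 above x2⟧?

⟦which reflected x4⟧ = {x : ⟨x, x4⟩ ∈ ⟦reflected⟧} = {x1, x2, x7, x8, x9, x10}
⟦above x2⟧ = {x : ⟨x, x2⟩ ∈ ⟦above⟧} = {x2, x3, x6, x7, x8, x9}
⟦rope⟧ = {x2, x3, x5, x6, x7, x8, x10}
… ∩ ⟦which reflected x4⟧ = {x2, x3, x5, x6, x7, x8, x10} ∩ {x1, x2, x7, x8, x9, x10} = {x2, x7, x8, x10}
… ∩ ⟦above x2⟧ = {x2, x7, x8, x10} ∩ {x2, x3, x6, x7, x8, x9} = {x2, x7, x8}
… ∩ ⟦round⟧ = {x2, x7, x8} ∩ {x1, x2, x4, x6, x7, x8, x9} = {x2, x7, x8}
… ∩ ⟦southern⟧ = {x2, x7, x8} ∩ {x2, x4, x5, x7, x9, x10} = {x2, x7}
⟦round southern rope which reflected x4 above x2⟧ = {x2, x7}, so the cardinality is 2.

2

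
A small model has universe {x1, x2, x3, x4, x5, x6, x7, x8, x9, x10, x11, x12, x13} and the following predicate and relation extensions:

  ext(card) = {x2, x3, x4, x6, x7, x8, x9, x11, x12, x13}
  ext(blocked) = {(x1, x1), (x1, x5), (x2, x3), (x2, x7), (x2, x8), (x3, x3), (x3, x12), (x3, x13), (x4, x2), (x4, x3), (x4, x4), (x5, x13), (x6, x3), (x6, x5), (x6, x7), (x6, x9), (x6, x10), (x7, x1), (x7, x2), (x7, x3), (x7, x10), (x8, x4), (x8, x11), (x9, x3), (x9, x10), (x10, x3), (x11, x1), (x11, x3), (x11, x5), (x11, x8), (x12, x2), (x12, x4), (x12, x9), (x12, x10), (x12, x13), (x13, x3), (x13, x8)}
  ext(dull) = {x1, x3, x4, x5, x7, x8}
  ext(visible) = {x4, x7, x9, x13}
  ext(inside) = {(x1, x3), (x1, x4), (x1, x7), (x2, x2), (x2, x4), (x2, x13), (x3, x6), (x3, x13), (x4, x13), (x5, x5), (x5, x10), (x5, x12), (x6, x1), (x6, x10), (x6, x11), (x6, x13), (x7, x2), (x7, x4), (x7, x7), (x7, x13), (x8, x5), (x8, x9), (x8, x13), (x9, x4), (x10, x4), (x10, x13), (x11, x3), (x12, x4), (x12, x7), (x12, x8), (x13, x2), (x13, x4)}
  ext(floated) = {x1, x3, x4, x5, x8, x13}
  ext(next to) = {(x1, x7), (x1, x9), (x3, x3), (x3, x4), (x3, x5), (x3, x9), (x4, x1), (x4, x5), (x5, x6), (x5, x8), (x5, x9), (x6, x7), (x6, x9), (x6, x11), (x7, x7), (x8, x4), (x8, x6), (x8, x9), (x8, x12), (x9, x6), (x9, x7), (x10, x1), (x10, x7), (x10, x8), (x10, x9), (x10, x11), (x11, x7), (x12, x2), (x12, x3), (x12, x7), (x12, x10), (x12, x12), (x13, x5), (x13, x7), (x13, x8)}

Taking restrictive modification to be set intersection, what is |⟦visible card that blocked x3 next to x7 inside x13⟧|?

⟦that blocked x3⟧ = {x : ⟨x, x3⟩ ∈ ⟦blocked⟧} = {x2, x3, x4, x6, x7, x9, x10, x11, x13}
⟦next to x7⟧ = {x : ⟨x, x7⟩ ∈ ⟦next to⟧} = {x1, x6, x7, x9, x10, x11, x12, x13}
⟦inside x13⟧ = {x : ⟨x, x13⟩ ∈ ⟦inside⟧} = {x2, x3, x4, x6, x7, x8, x10}
⟦card⟧ = {x2, x3, x4, x6, x7, x8, x9, x11, x12, x13}
… ∩ ⟦that blocked x3⟧ = {x2, x3, x4, x6, x7, x8, x9, x11, x12, x13} ∩ {x2, x3, x4, x6, x7, x9, x10, x11, x13} = {x2, x3, x4, x6, x7, x9, x11, x13}
… ∩ ⟦next to x7⟧ = {x2, x3, x4, x6, x7, x9, x11, x13} ∩ {x1, x6, x7, x9, x10, x11, x12, x13} = {x6, x7, x9, x11, x13}
… ∩ ⟦inside x13⟧ = {x6, x7, x9, x11, x13} ∩ {x2, x3, x4, x6, x7, x8, x10} = {x6, x7}
… ∩ ⟦visible⟧ = {x6, x7} ∩ {x4, x7, x9, x13} = {x7}
⟦visible card that blocked x3 next to x7 inside x13⟧ = {x7}, so the cardinality is 1.

1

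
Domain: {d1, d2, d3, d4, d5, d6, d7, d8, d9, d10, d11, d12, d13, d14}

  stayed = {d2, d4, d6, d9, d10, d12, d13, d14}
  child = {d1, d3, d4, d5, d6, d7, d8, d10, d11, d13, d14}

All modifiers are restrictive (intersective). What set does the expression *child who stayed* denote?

⟦who stayed⟧ = ⟦stayed⟧ = {d2, d4, d6, d9, d10, d12, d13, d14}
⟦child⟧ = {d1, d3, d4, d5, d6, d7, d8, d10, d11, d13, d14}
… ∩ ⟦who stayed⟧ = {d1, d3, d4, d5, d6, d7, d8, d10, d11, d13, d14} ∩ {d2, d4, d6, d9, d10, d12, d13, d14} = {d4, d6, d10, d13, d14}
So ⟦child who stayed⟧ = {d4, d6, d10, d13, d14}.

{d4, d6, d10, d13, d14}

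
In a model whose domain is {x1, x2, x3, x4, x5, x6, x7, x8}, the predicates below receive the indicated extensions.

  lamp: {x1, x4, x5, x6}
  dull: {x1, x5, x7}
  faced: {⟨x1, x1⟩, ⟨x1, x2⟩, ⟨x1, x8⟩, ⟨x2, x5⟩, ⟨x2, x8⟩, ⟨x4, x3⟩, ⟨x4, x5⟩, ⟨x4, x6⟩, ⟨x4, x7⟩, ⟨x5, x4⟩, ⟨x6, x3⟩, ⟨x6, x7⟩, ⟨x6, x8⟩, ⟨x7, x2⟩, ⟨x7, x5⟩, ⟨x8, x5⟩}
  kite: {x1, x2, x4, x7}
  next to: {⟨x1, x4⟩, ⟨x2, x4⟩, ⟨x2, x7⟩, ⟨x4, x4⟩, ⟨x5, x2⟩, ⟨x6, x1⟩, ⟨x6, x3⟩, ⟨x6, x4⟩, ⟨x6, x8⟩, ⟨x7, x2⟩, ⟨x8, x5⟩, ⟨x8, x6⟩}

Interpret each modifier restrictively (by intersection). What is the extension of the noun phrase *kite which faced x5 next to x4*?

⟦which faced x5⟧ = {x : ⟨x, x5⟩ ∈ ⟦faced⟧} = {x2, x4, x7, x8}
⟦next to x4⟧ = {x : ⟨x, x4⟩ ∈ ⟦next to⟧} = {x1, x2, x4, x6}
⟦kite⟧ = {x1, x2, x4, x7}
… ∩ ⟦which faced x5⟧ = {x1, x2, x4, x7} ∩ {x2, x4, x7, x8} = {x2, x4, x7}
… ∩ ⟦next to x4⟧ = {x2, x4, x7} ∩ {x1, x2, x4, x6} = {x2, x4}
So ⟦kite which faced x5 next to x4⟧ = {x2, x4}.

{x2, x4}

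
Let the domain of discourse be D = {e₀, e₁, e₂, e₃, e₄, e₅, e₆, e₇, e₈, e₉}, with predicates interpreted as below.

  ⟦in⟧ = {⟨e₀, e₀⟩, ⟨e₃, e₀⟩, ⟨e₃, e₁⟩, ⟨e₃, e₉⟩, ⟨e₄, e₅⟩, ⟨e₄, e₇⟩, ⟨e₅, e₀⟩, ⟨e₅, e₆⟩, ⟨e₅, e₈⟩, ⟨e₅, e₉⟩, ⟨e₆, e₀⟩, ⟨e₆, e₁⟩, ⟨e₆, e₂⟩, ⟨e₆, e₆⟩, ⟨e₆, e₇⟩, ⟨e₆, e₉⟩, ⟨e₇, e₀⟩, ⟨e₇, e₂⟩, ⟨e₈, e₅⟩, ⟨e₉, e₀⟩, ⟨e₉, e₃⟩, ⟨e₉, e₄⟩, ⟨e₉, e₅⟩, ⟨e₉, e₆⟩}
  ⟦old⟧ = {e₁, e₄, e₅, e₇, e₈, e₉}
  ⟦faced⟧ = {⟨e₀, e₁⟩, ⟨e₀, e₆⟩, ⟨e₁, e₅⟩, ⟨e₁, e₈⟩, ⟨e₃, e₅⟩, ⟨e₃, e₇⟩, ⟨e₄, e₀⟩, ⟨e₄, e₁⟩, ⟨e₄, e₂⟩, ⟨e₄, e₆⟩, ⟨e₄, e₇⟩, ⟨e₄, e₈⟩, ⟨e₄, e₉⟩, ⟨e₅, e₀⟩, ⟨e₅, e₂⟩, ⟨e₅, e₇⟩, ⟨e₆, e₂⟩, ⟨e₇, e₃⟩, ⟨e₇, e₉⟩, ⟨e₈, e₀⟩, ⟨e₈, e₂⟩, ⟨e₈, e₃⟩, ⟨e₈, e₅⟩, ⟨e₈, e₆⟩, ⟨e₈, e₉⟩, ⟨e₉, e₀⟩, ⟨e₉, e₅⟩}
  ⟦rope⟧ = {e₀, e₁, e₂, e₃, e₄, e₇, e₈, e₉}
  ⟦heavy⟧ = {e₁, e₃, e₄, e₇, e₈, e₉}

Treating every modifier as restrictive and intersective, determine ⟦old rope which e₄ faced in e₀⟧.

⟦which e₄ faced⟧ = {x : ⟨e₄, x⟩ ∈ ⟦faced⟧} = {e₀, e₁, e₂, e₆, e₇, e₈, e₉}
⟦in e₀⟧ = {x : ⟨x, e₀⟩ ∈ ⟦in⟧} = {e₀, e₃, e₅, e₆, e₇, e₉}
⟦rope⟧ = {e₀, e₁, e₂, e₃, e₄, e₇, e₈, e₉}
… ∩ ⟦which e₄ faced⟧ = {e₀, e₁, e₂, e₃, e₄, e₇, e₈, e₉} ∩ {e₀, e₁, e₂, e₆, e₇, e₈, e₉} = {e₀, e₁, e₂, e₇, e₈, e₉}
… ∩ ⟦in e₀⟧ = {e₀, e₁, e₂, e₇, e₈, e₉} ∩ {e₀, e₃, e₅, e₆, e₇, e₉} = {e₀, e₇, e₉}
… ∩ ⟦old⟧ = {e₀, e₇, e₉} ∩ {e₁, e₄, e₅, e₇, e₈, e₉} = {e₇, e₉}
So ⟦old rope which e₄ faced in e₀⟧ = {e₇, e₉}.

{e₇, e₉}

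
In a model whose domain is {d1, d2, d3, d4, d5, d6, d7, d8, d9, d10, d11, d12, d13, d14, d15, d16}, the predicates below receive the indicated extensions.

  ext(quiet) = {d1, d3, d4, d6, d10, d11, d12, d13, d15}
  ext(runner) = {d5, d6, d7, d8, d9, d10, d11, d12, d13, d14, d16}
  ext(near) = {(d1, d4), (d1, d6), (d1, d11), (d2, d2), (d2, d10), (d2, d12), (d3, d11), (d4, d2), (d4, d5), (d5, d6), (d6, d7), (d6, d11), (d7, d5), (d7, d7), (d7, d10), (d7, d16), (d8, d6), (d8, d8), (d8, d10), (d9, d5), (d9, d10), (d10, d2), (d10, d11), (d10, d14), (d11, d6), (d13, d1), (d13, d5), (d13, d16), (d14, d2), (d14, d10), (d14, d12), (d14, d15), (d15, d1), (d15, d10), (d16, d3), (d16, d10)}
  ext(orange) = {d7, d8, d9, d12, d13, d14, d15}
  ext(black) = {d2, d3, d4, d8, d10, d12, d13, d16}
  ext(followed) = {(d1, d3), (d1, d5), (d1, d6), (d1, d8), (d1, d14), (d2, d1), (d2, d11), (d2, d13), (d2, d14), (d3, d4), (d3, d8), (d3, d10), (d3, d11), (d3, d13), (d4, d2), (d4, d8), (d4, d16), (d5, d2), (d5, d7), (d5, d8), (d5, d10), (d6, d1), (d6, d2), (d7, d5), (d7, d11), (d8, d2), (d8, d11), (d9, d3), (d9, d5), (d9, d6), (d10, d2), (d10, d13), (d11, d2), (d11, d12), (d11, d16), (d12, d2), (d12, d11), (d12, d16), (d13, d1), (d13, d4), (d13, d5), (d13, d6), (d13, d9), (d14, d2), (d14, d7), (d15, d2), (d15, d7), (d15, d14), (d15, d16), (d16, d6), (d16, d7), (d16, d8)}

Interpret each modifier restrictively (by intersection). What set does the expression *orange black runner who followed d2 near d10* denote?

{d8}

⟦who followed d2⟧ = {x : ⟨x, d2⟩ ∈ ⟦followed⟧} = {d4, d5, d6, d8, d10, d11, d12, d14, d15}
⟦near d10⟧ = {x : ⟨x, d10⟩ ∈ ⟦near⟧} = {d2, d7, d8, d9, d14, d15, d16}
⟦runner⟧ = {d5, d6, d7, d8, d9, d10, d11, d12, d13, d14, d16}
… ∩ ⟦who followed d2⟧ = {d5, d6, d7, d8, d9, d10, d11, d12, d13, d14, d16} ∩ {d4, d5, d6, d8, d10, d11, d12, d14, d15} = {d5, d6, d8, d10, d11, d12, d14}
… ∩ ⟦near d10⟧ = {d5, d6, d8, d10, d11, d12, d14} ∩ {d2, d7, d8, d9, d14, d15, d16} = {d8, d14}
… ∩ ⟦orange⟧ = {d8, d14} ∩ {d7, d8, d9, d12, d13, d14, d15} = {d8, d14}
… ∩ ⟦black⟧ = {d8, d14} ∩ {d2, d3, d4, d8, d10, d12, d13, d16} = {d8}
So ⟦orange black runner who followed d2 near d10⟧ = {d8}.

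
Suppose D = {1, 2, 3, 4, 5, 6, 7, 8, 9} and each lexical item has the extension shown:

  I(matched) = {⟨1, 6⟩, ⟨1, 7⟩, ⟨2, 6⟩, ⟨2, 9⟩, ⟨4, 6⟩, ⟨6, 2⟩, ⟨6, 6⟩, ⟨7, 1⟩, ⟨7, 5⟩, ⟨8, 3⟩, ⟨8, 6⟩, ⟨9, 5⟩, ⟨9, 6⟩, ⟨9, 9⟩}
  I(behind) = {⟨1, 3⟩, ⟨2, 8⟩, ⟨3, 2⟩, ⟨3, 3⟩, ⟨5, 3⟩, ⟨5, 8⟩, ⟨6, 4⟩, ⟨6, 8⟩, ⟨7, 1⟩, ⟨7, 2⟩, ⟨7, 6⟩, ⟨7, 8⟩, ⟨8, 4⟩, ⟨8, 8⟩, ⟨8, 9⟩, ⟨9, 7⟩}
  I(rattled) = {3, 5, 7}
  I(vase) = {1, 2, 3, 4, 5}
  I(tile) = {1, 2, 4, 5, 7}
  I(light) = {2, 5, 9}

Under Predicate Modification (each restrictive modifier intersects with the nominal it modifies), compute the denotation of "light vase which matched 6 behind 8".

{2}

⟦which matched 6⟧ = {x : ⟨x, 6⟩ ∈ ⟦matched⟧} = {1, 2, 4, 6, 8, 9}
⟦behind 8⟧ = {x : ⟨x, 8⟩ ∈ ⟦behind⟧} = {2, 5, 6, 7, 8}
⟦vase⟧ = {1, 2, 3, 4, 5}
… ∩ ⟦which matched 6⟧ = {1, 2, 3, 4, 5} ∩ {1, 2, 4, 6, 8, 9} = {1, 2, 4}
… ∩ ⟦behind 8⟧ = {1, 2, 4} ∩ {2, 5, 6, 7, 8} = {2}
… ∩ ⟦light⟧ = {2} ∩ {2, 5, 9} = {2}
So ⟦light vase which matched 6 behind 8⟧ = {2}.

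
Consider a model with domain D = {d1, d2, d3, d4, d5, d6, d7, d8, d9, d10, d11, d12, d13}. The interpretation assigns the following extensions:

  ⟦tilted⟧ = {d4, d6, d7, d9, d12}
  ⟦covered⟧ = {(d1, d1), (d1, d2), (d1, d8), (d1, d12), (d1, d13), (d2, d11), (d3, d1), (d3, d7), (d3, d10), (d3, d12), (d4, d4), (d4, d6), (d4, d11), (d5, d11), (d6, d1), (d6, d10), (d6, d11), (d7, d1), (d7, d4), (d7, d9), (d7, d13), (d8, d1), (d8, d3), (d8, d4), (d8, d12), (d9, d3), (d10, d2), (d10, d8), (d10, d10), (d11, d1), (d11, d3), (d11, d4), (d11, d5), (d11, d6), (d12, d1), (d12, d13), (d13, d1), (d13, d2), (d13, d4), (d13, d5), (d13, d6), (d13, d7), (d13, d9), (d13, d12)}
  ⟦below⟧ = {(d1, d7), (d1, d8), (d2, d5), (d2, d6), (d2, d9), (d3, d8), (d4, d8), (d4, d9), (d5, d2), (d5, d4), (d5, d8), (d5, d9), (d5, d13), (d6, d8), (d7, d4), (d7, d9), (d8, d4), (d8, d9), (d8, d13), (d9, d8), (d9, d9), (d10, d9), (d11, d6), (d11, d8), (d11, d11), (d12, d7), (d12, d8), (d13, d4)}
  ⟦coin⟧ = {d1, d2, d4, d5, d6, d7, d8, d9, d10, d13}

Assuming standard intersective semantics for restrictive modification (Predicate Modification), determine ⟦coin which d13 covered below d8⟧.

{d1, d4, d5, d6, d9}

⟦which d13 covered⟧ = {x : ⟨d13, x⟩ ∈ ⟦covered⟧} = {d1, d2, d4, d5, d6, d7, d9, d12}
⟦below d8⟧ = {x : ⟨x, d8⟩ ∈ ⟦below⟧} = {d1, d3, d4, d5, d6, d9, d11, d12}
⟦coin⟧ = {d1, d2, d4, d5, d6, d7, d8, d9, d10, d13}
… ∩ ⟦which d13 covered⟧ = {d1, d2, d4, d5, d6, d7, d8, d9, d10, d13} ∩ {d1, d2, d4, d5, d6, d7, d9, d12} = {d1, d2, d4, d5, d6, d7, d9}
… ∩ ⟦below d8⟧ = {d1, d2, d4, d5, d6, d7, d9} ∩ {d1, d3, d4, d5, d6, d9, d11, d12} = {d1, d4, d5, d6, d9}
So ⟦coin which d13 covered below d8⟧ = {d1, d4, d5, d6, d9}.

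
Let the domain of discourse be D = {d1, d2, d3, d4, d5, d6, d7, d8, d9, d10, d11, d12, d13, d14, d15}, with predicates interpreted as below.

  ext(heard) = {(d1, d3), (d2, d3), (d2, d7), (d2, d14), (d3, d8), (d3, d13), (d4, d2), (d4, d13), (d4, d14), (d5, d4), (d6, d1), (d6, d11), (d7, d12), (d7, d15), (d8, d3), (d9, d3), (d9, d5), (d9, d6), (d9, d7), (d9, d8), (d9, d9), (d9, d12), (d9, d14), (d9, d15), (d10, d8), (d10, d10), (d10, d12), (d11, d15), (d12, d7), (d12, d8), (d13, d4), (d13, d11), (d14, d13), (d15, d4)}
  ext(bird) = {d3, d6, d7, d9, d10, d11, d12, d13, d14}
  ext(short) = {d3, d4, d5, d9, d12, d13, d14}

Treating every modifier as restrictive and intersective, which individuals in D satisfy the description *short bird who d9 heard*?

⟦who d9 heard⟧ = {x : ⟨d9, x⟩ ∈ ⟦heard⟧} = {d3, d5, d6, d7, d8, d9, d12, d14, d15}
⟦bird⟧ = {d3, d6, d7, d9, d10, d11, d12, d13, d14}
… ∩ ⟦who d9 heard⟧ = {d3, d6, d7, d9, d10, d11, d12, d13, d14} ∩ {d3, d5, d6, d7, d8, d9, d12, d14, d15} = {d3, d6, d7, d9, d12, d14}
… ∩ ⟦short⟧ = {d3, d6, d7, d9, d12, d14} ∩ {d3, d4, d5, d9, d12, d13, d14} = {d3, d9, d12, d14}
So ⟦short bird who d9 heard⟧ = {d3, d9, d12, d14}.

{d3, d9, d12, d14}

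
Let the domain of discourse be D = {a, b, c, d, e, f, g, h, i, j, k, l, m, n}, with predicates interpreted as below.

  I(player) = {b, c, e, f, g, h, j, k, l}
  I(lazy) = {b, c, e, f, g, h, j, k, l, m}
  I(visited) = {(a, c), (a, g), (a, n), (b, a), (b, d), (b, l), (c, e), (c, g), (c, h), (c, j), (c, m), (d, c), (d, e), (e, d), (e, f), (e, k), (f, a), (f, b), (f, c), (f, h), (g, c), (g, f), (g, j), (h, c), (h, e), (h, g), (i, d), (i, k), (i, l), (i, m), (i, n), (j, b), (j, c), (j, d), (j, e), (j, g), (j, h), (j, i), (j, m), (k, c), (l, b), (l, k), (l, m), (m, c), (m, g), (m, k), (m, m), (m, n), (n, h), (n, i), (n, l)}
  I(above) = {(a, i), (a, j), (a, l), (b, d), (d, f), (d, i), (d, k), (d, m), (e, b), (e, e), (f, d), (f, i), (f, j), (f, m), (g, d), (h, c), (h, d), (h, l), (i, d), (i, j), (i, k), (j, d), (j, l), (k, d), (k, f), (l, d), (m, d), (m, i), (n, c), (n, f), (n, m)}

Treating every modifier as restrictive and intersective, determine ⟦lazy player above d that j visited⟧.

{b, g, h}

⟦above d⟧ = {x : ⟨x, d⟩ ∈ ⟦above⟧} = {b, f, g, h, i, j, k, l, m}
⟦that j visited⟧ = {x : ⟨j, x⟩ ∈ ⟦visited⟧} = {b, c, d, e, g, h, i, m}
⟦player⟧ = {b, c, e, f, g, h, j, k, l}
… ∩ ⟦above d⟧ = {b, c, e, f, g, h, j, k, l} ∩ {b, f, g, h, i, j, k, l, m} = {b, f, g, h, j, k, l}
… ∩ ⟦that j visited⟧ = {b, f, g, h, j, k, l} ∩ {b, c, d, e, g, h, i, m} = {b, g, h}
… ∩ ⟦lazy⟧ = {b, g, h} ∩ {b, c, e, f, g, h, j, k, l, m} = {b, g, h}
So ⟦lazy player above d that j visited⟧ = {b, g, h}.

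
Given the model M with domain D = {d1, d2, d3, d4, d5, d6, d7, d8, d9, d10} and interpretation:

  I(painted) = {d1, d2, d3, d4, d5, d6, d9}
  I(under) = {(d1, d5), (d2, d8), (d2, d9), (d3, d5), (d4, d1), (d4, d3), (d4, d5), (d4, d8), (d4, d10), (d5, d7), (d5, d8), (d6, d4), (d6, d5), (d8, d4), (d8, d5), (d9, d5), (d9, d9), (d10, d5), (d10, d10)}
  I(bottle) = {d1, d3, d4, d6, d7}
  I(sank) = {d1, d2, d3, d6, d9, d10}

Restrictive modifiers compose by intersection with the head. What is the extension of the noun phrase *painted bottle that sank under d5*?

⟦that sank⟧ = ⟦sank⟧ = {d1, d2, d3, d6, d9, d10}
⟦under d5⟧ = {x : ⟨x, d5⟩ ∈ ⟦under⟧} = {d1, d3, d4, d6, d8, d9, d10}
⟦bottle⟧ = {d1, d3, d4, d6, d7}
… ∩ ⟦that sank⟧ = {d1, d3, d4, d6, d7} ∩ {d1, d2, d3, d6, d9, d10} = {d1, d3, d6}
… ∩ ⟦under d5⟧ = {d1, d3, d6} ∩ {d1, d3, d4, d6, d8, d9, d10} = {d1, d3, d6}
… ∩ ⟦painted⟧ = {d1, d3, d6} ∩ {d1, d2, d3, d4, d5, d6, d9} = {d1, d3, d6}
So ⟦painted bottle that sank under d5⟧ = {d1, d3, d6}.

{d1, d3, d6}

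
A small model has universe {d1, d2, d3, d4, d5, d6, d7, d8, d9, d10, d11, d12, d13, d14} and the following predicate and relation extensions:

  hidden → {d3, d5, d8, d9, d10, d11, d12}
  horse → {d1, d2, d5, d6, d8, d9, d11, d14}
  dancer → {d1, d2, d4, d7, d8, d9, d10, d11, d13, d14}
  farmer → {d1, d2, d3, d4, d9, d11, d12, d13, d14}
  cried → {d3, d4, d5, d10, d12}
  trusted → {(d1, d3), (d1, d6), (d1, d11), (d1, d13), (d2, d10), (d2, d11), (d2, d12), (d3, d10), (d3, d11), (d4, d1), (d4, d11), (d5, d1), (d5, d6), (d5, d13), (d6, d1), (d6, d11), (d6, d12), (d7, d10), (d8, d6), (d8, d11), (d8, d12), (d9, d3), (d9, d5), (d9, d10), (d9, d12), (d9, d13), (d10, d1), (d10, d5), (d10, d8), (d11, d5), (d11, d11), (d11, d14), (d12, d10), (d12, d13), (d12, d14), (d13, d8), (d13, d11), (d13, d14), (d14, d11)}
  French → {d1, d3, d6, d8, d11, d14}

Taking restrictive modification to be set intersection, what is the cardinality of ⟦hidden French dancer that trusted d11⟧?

2

⟦that trusted d11⟧ = {x : ⟨x, d11⟩ ∈ ⟦trusted⟧} = {d1, d2, d3, d4, d6, d8, d11, d13, d14}
⟦dancer⟧ = {d1, d2, d4, d7, d8, d9, d10, d11, d13, d14}
… ∩ ⟦that trusted d11⟧ = {d1, d2, d4, d7, d8, d9, d10, d11, d13, d14} ∩ {d1, d2, d3, d4, d6, d8, d11, d13, d14} = {d1, d2, d4, d8, d11, d13, d14}
… ∩ ⟦hidden⟧ = {d1, d2, d4, d8, d11, d13, d14} ∩ {d3, d5, d8, d9, d10, d11, d12} = {d8, d11}
… ∩ ⟦French⟧ = {d8, d11} ∩ {d1, d3, d6, d8, d11, d14} = {d8, d11}
⟦hidden French dancer that trusted d11⟧ = {d8, d11}, so the cardinality is 2.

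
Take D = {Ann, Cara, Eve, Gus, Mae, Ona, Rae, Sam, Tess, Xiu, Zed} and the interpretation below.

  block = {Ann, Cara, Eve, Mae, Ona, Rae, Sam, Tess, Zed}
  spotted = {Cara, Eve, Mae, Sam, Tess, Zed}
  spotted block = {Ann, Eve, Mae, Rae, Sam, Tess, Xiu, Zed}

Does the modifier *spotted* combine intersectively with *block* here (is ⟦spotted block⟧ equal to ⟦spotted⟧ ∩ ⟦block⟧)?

no

⟦spotted⟧ ∩ ⟦block⟧ = {Cara, Eve, Mae, Sam, Tess, Zed} ∩ {Ann, Cara, Eve, Mae, Ona, Rae, Sam, Tess, Zed} = {Cara, Eve, Mae, Sam, Tess, Zed}
Observed ⟦spotted block⟧ = {Ann, Eve, Mae, Rae, Sam, Tess, Xiu, Zed}.
These differ, so the modifier is not intersective in this model.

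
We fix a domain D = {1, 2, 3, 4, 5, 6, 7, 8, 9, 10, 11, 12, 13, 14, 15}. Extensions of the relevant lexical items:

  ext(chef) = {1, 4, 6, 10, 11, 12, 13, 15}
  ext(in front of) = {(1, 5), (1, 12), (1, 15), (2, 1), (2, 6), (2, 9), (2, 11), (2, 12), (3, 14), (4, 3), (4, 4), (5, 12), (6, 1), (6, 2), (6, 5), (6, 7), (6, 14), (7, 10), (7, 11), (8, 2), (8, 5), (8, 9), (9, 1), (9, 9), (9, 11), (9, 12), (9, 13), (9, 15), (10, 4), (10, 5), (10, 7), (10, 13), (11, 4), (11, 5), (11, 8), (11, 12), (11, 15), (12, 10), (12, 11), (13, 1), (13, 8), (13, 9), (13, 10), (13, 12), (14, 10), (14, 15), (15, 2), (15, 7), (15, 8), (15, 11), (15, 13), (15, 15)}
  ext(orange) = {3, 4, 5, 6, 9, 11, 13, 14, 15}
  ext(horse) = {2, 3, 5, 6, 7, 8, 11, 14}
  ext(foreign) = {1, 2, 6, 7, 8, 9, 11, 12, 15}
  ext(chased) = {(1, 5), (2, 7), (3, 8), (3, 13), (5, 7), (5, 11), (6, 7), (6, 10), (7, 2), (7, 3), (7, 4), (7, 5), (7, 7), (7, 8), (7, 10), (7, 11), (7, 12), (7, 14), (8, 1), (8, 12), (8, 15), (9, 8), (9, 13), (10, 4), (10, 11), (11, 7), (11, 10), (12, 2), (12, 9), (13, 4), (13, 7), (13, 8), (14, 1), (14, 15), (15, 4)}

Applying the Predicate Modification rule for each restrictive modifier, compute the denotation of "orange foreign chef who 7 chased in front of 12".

⟦who 7 chased⟧ = {x : ⟨7, x⟩ ∈ ⟦chased⟧} = {2, 3, 4, 5, 7, 8, 10, 11, 12, 14}
⟦in front of 12⟧ = {x : ⟨x, 12⟩ ∈ ⟦in front of⟧} = {1, 2, 5, 9, 11, 13}
⟦chef⟧ = {1, 4, 6, 10, 11, 12, 13, 15}
… ∩ ⟦who 7 chased⟧ = {1, 4, 6, 10, 11, 12, 13, 15} ∩ {2, 3, 4, 5, 7, 8, 10, 11, 12, 14} = {4, 10, 11, 12}
… ∩ ⟦in front of 12⟧ = {4, 10, 11, 12} ∩ {1, 2, 5, 9, 11, 13} = {11}
… ∩ ⟦orange⟧ = {11} ∩ {3, 4, 5, 6, 9, 11, 13, 14, 15} = {11}
… ∩ ⟦foreign⟧ = {11} ∩ {1, 2, 6, 7, 8, 9, 11, 12, 15} = {11}
So ⟦orange foreign chef who 7 chased in front of 12⟧ = {11}.

{11}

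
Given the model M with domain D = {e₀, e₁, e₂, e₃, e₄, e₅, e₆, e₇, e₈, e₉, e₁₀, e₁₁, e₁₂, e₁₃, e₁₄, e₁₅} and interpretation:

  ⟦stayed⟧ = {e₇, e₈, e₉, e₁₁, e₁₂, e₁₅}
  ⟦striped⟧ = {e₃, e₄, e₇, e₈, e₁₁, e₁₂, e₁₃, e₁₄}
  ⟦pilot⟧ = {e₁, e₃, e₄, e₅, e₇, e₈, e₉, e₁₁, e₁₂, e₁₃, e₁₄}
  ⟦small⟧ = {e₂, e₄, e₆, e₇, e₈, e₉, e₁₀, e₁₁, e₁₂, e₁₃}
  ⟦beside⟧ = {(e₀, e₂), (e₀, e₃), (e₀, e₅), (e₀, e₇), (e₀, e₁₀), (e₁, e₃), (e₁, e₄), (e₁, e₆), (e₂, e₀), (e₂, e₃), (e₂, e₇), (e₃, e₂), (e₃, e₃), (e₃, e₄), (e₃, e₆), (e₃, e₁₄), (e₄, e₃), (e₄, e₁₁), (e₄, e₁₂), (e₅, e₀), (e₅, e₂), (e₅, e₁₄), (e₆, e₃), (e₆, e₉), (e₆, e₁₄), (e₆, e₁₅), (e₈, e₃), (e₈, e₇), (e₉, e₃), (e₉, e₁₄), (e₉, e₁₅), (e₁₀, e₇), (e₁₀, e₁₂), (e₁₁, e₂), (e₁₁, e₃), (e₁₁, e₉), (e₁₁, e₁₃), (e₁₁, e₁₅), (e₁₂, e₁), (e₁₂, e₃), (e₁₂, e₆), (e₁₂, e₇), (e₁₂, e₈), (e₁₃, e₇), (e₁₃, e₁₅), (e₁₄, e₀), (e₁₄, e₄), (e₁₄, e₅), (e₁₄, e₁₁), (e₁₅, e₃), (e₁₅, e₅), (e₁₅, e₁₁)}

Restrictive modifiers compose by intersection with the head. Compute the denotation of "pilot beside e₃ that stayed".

⟦beside e₃⟧ = {x : ⟨x, e₃⟩ ∈ ⟦beside⟧} = {e₀, e₁, e₂, e₃, e₄, e₆, e₈, e₉, e₁₁, e₁₂, e₁₅}
⟦that stayed⟧ = ⟦stayed⟧ = {e₇, e₈, e₉, e₁₁, e₁₂, e₁₅}
⟦pilot⟧ = {e₁, e₃, e₄, e₅, e₇, e₈, e₉, e₁₁, e₁₂, e₁₃, e₁₄}
… ∩ ⟦beside e₃⟧ = {e₁, e₃, e₄, e₅, e₇, e₈, e₉, e₁₁, e₁₂, e₁₃, e₁₄} ∩ {e₀, e₁, e₂, e₃, e₄, e₆, e₈, e₉, e₁₁, e₁₂, e₁₅} = {e₁, e₃, e₄, e₈, e₉, e₁₁, e₁₂}
… ∩ ⟦that stayed⟧ = {e₁, e₃, e₄, e₈, e₉, e₁₁, e₁₂} ∩ {e₇, e₈, e₉, e₁₁, e₁₂, e₁₅} = {e₈, e₉, e₁₁, e₁₂}
So ⟦pilot beside e₃ that stayed⟧ = {e₈, e₉, e₁₁, e₁₂}.

{e₈, e₉, e₁₁, e₁₂}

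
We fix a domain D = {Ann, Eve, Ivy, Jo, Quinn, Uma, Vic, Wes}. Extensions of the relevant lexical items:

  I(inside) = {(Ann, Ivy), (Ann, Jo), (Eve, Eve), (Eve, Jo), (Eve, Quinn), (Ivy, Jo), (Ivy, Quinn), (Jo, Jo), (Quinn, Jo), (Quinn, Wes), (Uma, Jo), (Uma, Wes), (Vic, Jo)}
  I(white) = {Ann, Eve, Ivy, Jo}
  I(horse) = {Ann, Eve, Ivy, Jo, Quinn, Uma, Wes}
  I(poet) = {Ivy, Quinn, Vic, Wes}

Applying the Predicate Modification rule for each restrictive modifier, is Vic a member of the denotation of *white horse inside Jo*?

no

⟦inside Jo⟧ = {x : ⟨x, Jo⟩ ∈ ⟦inside⟧} = {Ann, Eve, Ivy, Jo, Quinn, Uma, Vic}
⟦horse⟧ = {Ann, Eve, Ivy, Jo, Quinn, Uma, Wes}
… ∩ ⟦inside Jo⟧ = {Ann, Eve, Ivy, Jo, Quinn, Uma, Wes} ∩ {Ann, Eve, Ivy, Jo, Quinn, Uma, Vic} = {Ann, Eve, Ivy, Jo, Quinn, Uma}
… ∩ ⟦white⟧ = {Ann, Eve, Ivy, Jo, Quinn, Uma} ∩ {Ann, Eve, Ivy, Jo} = {Ann, Eve, Ivy, Jo}
⟦white horse inside Jo⟧ = {Ann, Eve, Ivy, Jo}; Vic ∉ this set.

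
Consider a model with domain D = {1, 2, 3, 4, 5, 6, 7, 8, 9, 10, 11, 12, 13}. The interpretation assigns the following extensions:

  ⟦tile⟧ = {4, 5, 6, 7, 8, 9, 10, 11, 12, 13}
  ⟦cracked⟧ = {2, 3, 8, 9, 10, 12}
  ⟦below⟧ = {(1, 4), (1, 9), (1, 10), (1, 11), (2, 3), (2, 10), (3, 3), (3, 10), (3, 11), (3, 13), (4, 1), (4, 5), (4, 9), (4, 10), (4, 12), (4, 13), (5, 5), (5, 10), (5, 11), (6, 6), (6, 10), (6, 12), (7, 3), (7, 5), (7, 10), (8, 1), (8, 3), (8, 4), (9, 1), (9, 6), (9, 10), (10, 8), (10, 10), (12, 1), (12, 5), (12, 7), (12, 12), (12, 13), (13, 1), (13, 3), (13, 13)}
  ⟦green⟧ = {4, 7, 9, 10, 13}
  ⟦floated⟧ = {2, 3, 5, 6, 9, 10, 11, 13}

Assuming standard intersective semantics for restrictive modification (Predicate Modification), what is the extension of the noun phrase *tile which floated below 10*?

⟦which floated⟧ = ⟦floated⟧ = {2, 3, 5, 6, 9, 10, 11, 13}
⟦below 10⟧ = {x : ⟨x, 10⟩ ∈ ⟦below⟧} = {1, 2, 3, 4, 5, 6, 7, 9, 10}
⟦tile⟧ = {4, 5, 6, 7, 8, 9, 10, 11, 12, 13}
… ∩ ⟦which floated⟧ = {4, 5, 6, 7, 8, 9, 10, 11, 12, 13} ∩ {2, 3, 5, 6, 9, 10, 11, 13} = {5, 6, 9, 10, 11, 13}
… ∩ ⟦below 10⟧ = {5, 6, 9, 10, 11, 13} ∩ {1, 2, 3, 4, 5, 6, 7, 9, 10} = {5, 6, 9, 10}
So ⟦tile which floated below 10⟧ = {5, 6, 9, 10}.

{5, 6, 9, 10}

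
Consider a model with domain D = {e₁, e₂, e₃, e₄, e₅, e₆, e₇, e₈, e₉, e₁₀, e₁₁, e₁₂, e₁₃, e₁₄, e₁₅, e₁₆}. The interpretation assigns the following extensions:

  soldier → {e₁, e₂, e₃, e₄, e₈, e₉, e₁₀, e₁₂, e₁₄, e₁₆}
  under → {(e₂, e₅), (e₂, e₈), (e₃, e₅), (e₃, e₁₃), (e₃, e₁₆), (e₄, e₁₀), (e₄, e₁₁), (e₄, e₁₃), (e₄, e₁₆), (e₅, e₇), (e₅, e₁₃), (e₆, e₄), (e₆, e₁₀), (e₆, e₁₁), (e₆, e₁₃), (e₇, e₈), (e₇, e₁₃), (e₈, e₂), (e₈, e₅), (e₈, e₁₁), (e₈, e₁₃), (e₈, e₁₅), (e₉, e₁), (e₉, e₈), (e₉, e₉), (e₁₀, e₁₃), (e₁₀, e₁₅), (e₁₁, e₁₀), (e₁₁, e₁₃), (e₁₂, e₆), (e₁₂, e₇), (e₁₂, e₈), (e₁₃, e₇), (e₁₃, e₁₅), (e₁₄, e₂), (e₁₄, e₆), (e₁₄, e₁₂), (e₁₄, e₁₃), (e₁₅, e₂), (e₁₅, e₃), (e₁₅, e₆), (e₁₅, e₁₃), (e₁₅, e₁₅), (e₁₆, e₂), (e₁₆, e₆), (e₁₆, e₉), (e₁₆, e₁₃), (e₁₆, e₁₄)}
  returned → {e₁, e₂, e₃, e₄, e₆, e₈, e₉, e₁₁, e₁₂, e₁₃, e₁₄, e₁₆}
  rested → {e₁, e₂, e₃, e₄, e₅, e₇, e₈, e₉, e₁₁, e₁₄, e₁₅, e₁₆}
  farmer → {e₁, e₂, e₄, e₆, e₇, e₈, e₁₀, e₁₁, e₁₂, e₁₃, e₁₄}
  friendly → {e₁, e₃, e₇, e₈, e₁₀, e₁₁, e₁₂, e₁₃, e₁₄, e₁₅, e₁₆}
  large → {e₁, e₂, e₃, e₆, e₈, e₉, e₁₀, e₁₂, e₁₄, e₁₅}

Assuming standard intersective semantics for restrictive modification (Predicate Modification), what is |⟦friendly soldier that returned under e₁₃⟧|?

⟦that returned⟧ = ⟦returned⟧ = {e₁, e₂, e₃, e₄, e₆, e₈, e₉, e₁₁, e₁₂, e₁₃, e₁₄, e₁₆}
⟦under e₁₃⟧ = {x : ⟨x, e₁₃⟩ ∈ ⟦under⟧} = {e₃, e₄, e₅, e₆, e₇, e₈, e₁₀, e₁₁, e₁₄, e₁₅, e₁₆}
⟦soldier⟧ = {e₁, e₂, e₃, e₄, e₈, e₉, e₁₀, e₁₂, e₁₄, e₁₆}
… ∩ ⟦that returned⟧ = {e₁, e₂, e₃, e₄, e₈, e₉, e₁₀, e₁₂, e₁₄, e₁₆} ∩ {e₁, e₂, e₃, e₄, e₆, e₈, e₉, e₁₁, e₁₂, e₁₃, e₁₄, e₁₆} = {e₁, e₂, e₃, e₄, e₈, e₉, e₁₂, e₁₄, e₁₆}
… ∩ ⟦under e₁₃⟧ = {e₁, e₂, e₃, e₄, e₈, e₉, e₁₂, e₁₄, e₁₆} ∩ {e₃, e₄, e₅, e₆, e₇, e₈, e₁₀, e₁₁, e₁₄, e₁₅, e₁₆} = {e₃, e₄, e₈, e₁₄, e₁₆}
… ∩ ⟦friendly⟧ = {e₃, e₄, e₈, e₁₄, e₁₆} ∩ {e₁, e₃, e₇, e₈, e₁₀, e₁₁, e₁₂, e₁₃, e₁₄, e₁₅, e₁₆} = {e₃, e₈, e₁₄, e₁₆}
⟦friendly soldier that returned under e₁₃⟧ = {e₃, e₈, e₁₄, e₁₆}, so the cardinality is 4.

4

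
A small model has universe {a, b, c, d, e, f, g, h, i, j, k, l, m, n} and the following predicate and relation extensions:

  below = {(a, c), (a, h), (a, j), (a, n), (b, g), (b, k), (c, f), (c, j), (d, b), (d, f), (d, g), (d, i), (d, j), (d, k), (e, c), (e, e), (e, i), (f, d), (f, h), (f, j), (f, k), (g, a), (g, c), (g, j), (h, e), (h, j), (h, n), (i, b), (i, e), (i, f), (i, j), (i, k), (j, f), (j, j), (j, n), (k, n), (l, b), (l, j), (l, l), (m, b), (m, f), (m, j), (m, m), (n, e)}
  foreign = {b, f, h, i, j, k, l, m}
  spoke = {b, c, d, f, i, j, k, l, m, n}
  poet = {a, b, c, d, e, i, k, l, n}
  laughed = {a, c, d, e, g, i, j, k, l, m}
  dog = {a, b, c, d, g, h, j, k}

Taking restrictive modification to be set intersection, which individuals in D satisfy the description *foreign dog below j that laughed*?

{j}

⟦below j⟧ = {x : ⟨x, j⟩ ∈ ⟦below⟧} = {a, c, d, f, g, h, i, j, l, m}
⟦that laughed⟧ = ⟦laughed⟧ = {a, c, d, e, g, i, j, k, l, m}
⟦dog⟧ = {a, b, c, d, g, h, j, k}
… ∩ ⟦below j⟧ = {a, b, c, d, g, h, j, k} ∩ {a, c, d, f, g, h, i, j, l, m} = {a, c, d, g, h, j}
… ∩ ⟦that laughed⟧ = {a, c, d, g, h, j} ∩ {a, c, d, e, g, i, j, k, l, m} = {a, c, d, g, j}
… ∩ ⟦foreign⟧ = {a, c, d, g, j} ∩ {b, f, h, i, j, k, l, m} = {j}
So ⟦foreign dog below j that laughed⟧ = {j}.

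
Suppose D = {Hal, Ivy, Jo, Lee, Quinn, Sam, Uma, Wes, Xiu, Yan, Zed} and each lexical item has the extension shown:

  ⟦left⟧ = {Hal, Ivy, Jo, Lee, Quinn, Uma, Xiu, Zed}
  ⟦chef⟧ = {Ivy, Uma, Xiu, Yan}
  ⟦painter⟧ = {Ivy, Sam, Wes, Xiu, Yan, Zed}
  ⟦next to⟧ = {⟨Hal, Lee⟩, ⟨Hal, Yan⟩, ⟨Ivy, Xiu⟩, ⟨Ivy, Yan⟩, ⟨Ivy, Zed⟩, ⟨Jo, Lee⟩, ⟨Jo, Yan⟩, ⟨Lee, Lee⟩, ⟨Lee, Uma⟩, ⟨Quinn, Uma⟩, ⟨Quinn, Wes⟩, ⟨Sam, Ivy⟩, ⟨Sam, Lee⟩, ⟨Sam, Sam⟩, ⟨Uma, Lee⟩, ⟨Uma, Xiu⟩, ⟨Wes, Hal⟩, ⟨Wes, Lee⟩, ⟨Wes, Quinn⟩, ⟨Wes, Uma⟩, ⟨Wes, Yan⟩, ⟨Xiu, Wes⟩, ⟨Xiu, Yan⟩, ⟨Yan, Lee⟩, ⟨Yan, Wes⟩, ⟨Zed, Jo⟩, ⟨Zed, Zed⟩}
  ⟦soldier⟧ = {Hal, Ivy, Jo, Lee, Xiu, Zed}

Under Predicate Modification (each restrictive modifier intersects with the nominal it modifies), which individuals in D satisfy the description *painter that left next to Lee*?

⟦that left⟧ = ⟦left⟧ = {Hal, Ivy, Jo, Lee, Quinn, Uma, Xiu, Zed}
⟦next to Lee⟧ = {x : ⟨x, Lee⟩ ∈ ⟦next to⟧} = {Hal, Jo, Lee, Sam, Uma, Wes, Yan}
⟦painter⟧ = {Ivy, Sam, Wes, Xiu, Yan, Zed}
… ∩ ⟦that left⟧ = {Ivy, Sam, Wes, Xiu, Yan, Zed} ∩ {Hal, Ivy, Jo, Lee, Quinn, Uma, Xiu, Zed} = {Ivy, Xiu, Zed}
… ∩ ⟦next to Lee⟧ = {Ivy, Xiu, Zed} ∩ {Hal, Jo, Lee, Sam, Uma, Wes, Yan} = ∅
So ⟦painter that left next to Lee⟧ = ∅.

∅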